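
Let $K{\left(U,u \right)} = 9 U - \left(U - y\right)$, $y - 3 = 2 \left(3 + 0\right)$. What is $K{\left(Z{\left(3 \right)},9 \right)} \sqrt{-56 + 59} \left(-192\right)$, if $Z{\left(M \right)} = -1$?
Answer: $- 192 \sqrt{3} \approx -332.55$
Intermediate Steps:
$y = 9$ ($y = 3 + 2 \left(3 + 0\right) = 3 + 2 \cdot 3 = 3 + 6 = 9$)
$K{\left(U,u \right)} = 9 + 8 U$ ($K{\left(U,u \right)} = 9 U - \left(-9 + U\right) = 9 + 8 U$)
$K{\left(Z{\left(3 \right)},9 \right)} \sqrt{-56 + 59} \left(-192\right) = \left(9 + 8 \left(-1\right)\right) \sqrt{-56 + 59} \left(-192\right) = \left(9 - 8\right) \sqrt{3} \left(-192\right) = 1 \sqrt{3} \left(-192\right) = \sqrt{3} \left(-192\right) = - 192 \sqrt{3}$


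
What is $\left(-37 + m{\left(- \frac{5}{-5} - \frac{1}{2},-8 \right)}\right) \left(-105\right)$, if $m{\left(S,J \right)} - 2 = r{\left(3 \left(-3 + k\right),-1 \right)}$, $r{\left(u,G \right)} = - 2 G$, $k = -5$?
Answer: $3465$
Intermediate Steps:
$m{\left(S,J \right)} = 4$ ($m{\left(S,J \right)} = 2 - -2 = 2 + 2 = 4$)
$\left(-37 + m{\left(- \frac{5}{-5} - \frac{1}{2},-8 \right)}\right) \left(-105\right) = \left(-37 + 4\right) \left(-105\right) = \left(-33\right) \left(-105\right) = 3465$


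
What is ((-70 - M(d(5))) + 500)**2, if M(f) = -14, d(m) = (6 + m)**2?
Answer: 197136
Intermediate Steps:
((-70 - M(d(5))) + 500)**2 = ((-70 - 1*(-14)) + 500)**2 = ((-70 + 14) + 500)**2 = (-56 + 500)**2 = 444**2 = 197136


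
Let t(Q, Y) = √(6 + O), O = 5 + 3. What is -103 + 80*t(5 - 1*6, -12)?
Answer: -103 + 80*√14 ≈ 196.33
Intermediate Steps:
O = 8
t(Q, Y) = √14 (t(Q, Y) = √(6 + 8) = √14)
-103 + 80*t(5 - 1*6, -12) = -103 + 80*√14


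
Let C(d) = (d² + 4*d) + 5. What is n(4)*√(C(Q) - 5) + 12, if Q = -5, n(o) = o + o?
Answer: 12 + 8*√5 ≈ 29.889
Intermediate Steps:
n(o) = 2*o
C(d) = 5 + d² + 4*d
n(4)*√(C(Q) - 5) + 12 = (2*4)*√((5 + (-5)² + 4*(-5)) - 5) + 12 = 8*√((5 + 25 - 20) - 5) + 12 = 8*√(10 - 5) + 12 = 8*√5 + 12 = 12 + 8*√5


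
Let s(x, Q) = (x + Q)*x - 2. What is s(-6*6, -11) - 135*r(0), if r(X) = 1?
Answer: 1555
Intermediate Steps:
s(x, Q) = -2 + x*(Q + x) (s(x, Q) = (Q + x)*x - 2 = x*(Q + x) - 2 = -2 + x*(Q + x))
s(-6*6, -11) - 135*r(0) = (-2 + (-6*6)² - (-66)*6) - 135*1 = (-2 + (-36)² - 11*(-36)) - 135 = (-2 + 1296 + 396) - 135 = 1690 - 135 = 1555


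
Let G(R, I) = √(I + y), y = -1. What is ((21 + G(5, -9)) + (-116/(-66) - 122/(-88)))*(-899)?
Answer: -2865113/132 - 899*I*√10 ≈ -21705.0 - 2842.9*I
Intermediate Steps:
G(R, I) = √(-1 + I) (G(R, I) = √(I - 1) = √(-1 + I))
((21 + G(5, -9)) + (-116/(-66) - 122/(-88)))*(-899) = ((21 + √(-1 - 9)) + (-116/(-66) - 122/(-88)))*(-899) = ((21 + √(-10)) + (-116*(-1/66) - 122*(-1/88)))*(-899) = ((21 + I*√10) + (58/33 + 61/44))*(-899) = ((21 + I*√10) + 415/132)*(-899) = (3187/132 + I*√10)*(-899) = -2865113/132 - 899*I*√10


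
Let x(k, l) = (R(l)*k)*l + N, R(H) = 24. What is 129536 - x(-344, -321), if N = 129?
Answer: -2520769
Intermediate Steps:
x(k, l) = 129 + 24*k*l (x(k, l) = (24*k)*l + 129 = 24*k*l + 129 = 129 + 24*k*l)
129536 - x(-344, -321) = 129536 - (129 + 24*(-344)*(-321)) = 129536 - (129 + 2650176) = 129536 - 1*2650305 = 129536 - 2650305 = -2520769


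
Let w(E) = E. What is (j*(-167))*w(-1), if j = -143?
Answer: -23881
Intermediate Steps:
(j*(-167))*w(-1) = -143*(-167)*(-1) = 23881*(-1) = -23881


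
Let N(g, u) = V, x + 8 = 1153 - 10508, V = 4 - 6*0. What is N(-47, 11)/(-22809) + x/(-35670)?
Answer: 71139329/271199010 ≈ 0.26231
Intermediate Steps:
V = 4 (V = 4 + 0 = 4)
x = -9363 (x = -8 + (1153 - 10508) = -8 - 9355 = -9363)
N(g, u) = 4
N(-47, 11)/(-22809) + x/(-35670) = 4/(-22809) - 9363/(-35670) = 4*(-1/22809) - 9363*(-1/35670) = -4/22809 + 3121/11890 = 71139329/271199010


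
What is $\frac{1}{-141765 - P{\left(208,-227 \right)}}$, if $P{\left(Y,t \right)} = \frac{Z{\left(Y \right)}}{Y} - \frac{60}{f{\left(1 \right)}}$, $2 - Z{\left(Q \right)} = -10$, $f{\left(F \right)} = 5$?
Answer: $- \frac{52}{7371159} \approx -7.0545 \cdot 10^{-6}$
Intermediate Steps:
$Z{\left(Q \right)} = 12$ ($Z{\left(Q \right)} = 2 - -10 = 2 + 10 = 12$)
$P{\left(Y,t \right)} = -12 + \frac{12}{Y}$ ($P{\left(Y,t \right)} = \frac{12}{Y} - \frac{60}{5} = \frac{12}{Y} - 12 = -12 + \frac{12}{Y}$)
$\frac{1}{-141765 - P{\left(208,-227 \right)}} = \frac{1}{-141765 - \left(-12 + \frac{12}{208}\right)} = \frac{1}{-141765 - \left(-12 + 12 \cdot \frac{1}{208}\right)} = \frac{1}{-141765 - \left(-12 + \frac{3}{52}\right)} = \frac{1}{-141765 - - \frac{621}{52}} = \frac{1}{-141765 + \frac{621}{52}} = \frac{1}{- \frac{7371159}{52}} = - \frac{52}{7371159}$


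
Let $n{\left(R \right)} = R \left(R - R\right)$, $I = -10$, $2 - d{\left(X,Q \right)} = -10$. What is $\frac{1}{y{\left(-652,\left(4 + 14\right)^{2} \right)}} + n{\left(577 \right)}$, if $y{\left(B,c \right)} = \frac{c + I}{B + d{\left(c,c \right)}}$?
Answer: $- \frac{320}{157} \approx -2.0382$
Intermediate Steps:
$d{\left(X,Q \right)} = 12$ ($d{\left(X,Q \right)} = 2 - -10 = 2 + 10 = 12$)
$n{\left(R \right)} = 0$ ($n{\left(R \right)} = R 0 = 0$)
$y{\left(B,c \right)} = \frac{-10 + c}{12 + B}$ ($y{\left(B,c \right)} = \frac{c - 10}{B + 12} = \frac{-10 + c}{12 + B}$)
$\frac{1}{y{\left(-652,\left(4 + 14\right)^{2} \right)}} + n{\left(577 \right)} = \frac{1}{\frac{1}{12 - 652} \left(-10 + \left(4 + 14\right)^{2}\right)} + 0 = \frac{1}{\frac{1}{-640} \left(-10 + 18^{2}\right)} + 0 = \frac{1}{\left(- \frac{1}{640}\right) \left(-10 + 324\right)} + 0 = \frac{1}{\left(- \frac{1}{640}\right) 314} + 0 = \frac{1}{- \frac{157}{320}} + 0 = - \frac{320}{157} + 0 = - \frac{320}{157}$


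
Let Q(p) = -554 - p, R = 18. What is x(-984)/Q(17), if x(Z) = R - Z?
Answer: -1002/571 ≈ -1.7548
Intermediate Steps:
x(Z) = 18 - Z
x(-984)/Q(17) = (18 - 1*(-984))/(-554 - 1*17) = (18 + 984)/(-554 - 17) = 1002/(-571) = 1002*(-1/571) = -1002/571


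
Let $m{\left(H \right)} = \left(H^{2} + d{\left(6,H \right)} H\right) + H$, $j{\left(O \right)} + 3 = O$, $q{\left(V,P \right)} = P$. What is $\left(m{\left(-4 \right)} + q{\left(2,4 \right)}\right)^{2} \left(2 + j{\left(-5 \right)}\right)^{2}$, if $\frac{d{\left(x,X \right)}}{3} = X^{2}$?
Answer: $1115136$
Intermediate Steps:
$d{\left(x,X \right)} = 3 X^{2}$
$j{\left(O \right)} = -3 + O$
$m{\left(H \right)} = H + H^{2} + 3 H^{3}$ ($m{\left(H \right)} = \left(H^{2} + 3 H^{2} H\right) + H = \left(H^{2} + 3 H^{3}\right) + H = H + H^{2} + 3 H^{3}$)
$\left(m{\left(-4 \right)} + q{\left(2,4 \right)}\right)^{2} \left(2 + j{\left(-5 \right)}\right)^{2} = \left(- 4 \left(1 - 4 + 3 \left(-4\right)^{2}\right) + 4\right)^{2} \left(2 - 8\right)^{2} = \left(- 4 \left(1 - 4 + 3 \cdot 16\right) + 4\right)^{2} \left(2 - 8\right)^{2} = \left(- 4 \left(1 - 4 + 48\right) + 4\right)^{2} \left(-6\right)^{2} = \left(\left(-4\right) 45 + 4\right)^{2} \cdot 36 = \left(-180 + 4\right)^{2} \cdot 36 = \left(-176\right)^{2} \cdot 36 = 30976 \cdot 36 = 1115136$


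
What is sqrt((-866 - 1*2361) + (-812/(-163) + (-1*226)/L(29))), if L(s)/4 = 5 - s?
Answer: I*sqrt(12318229317)/1956 ≈ 56.742*I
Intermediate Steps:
L(s) = 20 - 4*s (L(s) = 4*(5 - s) = 20 - 4*s)
sqrt((-866 - 1*2361) + (-812/(-163) + (-1*226)/L(29))) = sqrt((-866 - 1*2361) + (-812/(-163) + (-1*226)/(20 - 4*29))) = sqrt((-866 - 2361) + (-812*(-1/163) - 226/(20 - 116))) = sqrt(-3227 + (812/163 - 226/(-96))) = sqrt(-3227 + (812/163 - 226*(-1/96))) = sqrt(-3227 + (812/163 + 113/48)) = sqrt(-3227 + 57395/7824) = sqrt(-25190653/7824) = I*sqrt(12318229317)/1956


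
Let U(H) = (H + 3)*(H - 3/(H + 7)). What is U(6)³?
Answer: 307546875/2197 ≈ 1.3999e+5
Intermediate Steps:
U(H) = (3 + H)*(H - 3/(7 + H))
U(6)³ = ((-9 + 6³ + 10*6² + 18*6)/(7 + 6))³ = ((-9 + 216 + 10*36 + 108)/13)³ = ((-9 + 216 + 360 + 108)/13)³ = ((1/13)*675)³ = (675/13)³ = 307546875/2197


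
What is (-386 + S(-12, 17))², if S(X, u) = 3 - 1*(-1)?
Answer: 145924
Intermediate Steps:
S(X, u) = 4 (S(X, u) = 3 + 1 = 4)
(-386 + S(-12, 17))² = (-386 + 4)² = (-382)² = 145924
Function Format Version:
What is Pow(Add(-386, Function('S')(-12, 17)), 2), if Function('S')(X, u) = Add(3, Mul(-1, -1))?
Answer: 145924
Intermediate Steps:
Function('S')(X, u) = 4 (Function('S')(X, u) = Add(3, 1) = 4)
Pow(Add(-386, Function('S')(-12, 17)), 2) = Pow(Add(-386, 4), 2) = Pow(-382, 2) = 145924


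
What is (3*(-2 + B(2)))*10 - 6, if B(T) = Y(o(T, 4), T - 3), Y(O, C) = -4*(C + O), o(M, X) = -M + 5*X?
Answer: -2106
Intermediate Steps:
Y(O, C) = -4*C - 4*O
B(T) = -68 (B(T) = -4*(T - 3) - 4*(-T + 5*4) = -4*(-3 + T) - 4*(-T + 20) = (12 - 4*T) - 4*(20 - T) = (12 - 4*T) + (-80 + 4*T) = -68)
(3*(-2 + B(2)))*10 - 6 = (3*(-2 - 68))*10 - 6 = (3*(-70))*10 - 6 = -210*10 - 6 = -2100 - 6 = -2106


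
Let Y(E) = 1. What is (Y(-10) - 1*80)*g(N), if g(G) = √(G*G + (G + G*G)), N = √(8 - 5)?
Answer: -79*3^(¼)*√(1 + 2*√3) ≈ -219.67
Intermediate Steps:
N = √3 ≈ 1.7320
g(G) = √(G + 2*G²) (g(G) = √(G² + (G + G²)) = √(G + 2*G²))
(Y(-10) - 1*80)*g(N) = (1 - 1*80)*√(√3*(1 + 2*√3)) = (1 - 80)*(3^(¼)*√(1 + 2*√3)) = -79*3^(¼)*√(1 + 2*√3)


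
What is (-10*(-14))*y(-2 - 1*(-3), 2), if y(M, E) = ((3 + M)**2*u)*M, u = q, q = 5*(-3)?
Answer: -33600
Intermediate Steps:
q = -15
u = -15
y(M, E) = -15*M*(3 + M)**2 (y(M, E) = ((3 + M)**2*(-15))*M = (-15*(3 + M)**2)*M = -15*M*(3 + M)**2)
(-10*(-14))*y(-2 - 1*(-3), 2) = (-10*(-14))*(-15*(-2 - 1*(-3))*(3 + (-2 - 1*(-3)))**2) = 140*(-15*(-2 + 3)*(3 + (-2 + 3))**2) = 140*(-15*1*(3 + 1)**2) = 140*(-15*1*4**2) = 140*(-15*1*16) = 140*(-240) = -33600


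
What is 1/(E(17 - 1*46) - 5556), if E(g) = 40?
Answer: -1/5516 ≈ -0.00018129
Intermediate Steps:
1/(E(17 - 1*46) - 5556) = 1/(40 - 5556) = 1/(-5516) = -1/5516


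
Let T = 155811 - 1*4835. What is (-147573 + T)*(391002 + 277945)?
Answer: 2276426641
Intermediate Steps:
T = 150976 (T = 155811 - 4835 = 150976)
(-147573 + T)*(391002 + 277945) = (-147573 + 150976)*(391002 + 277945) = 3403*668947 = 2276426641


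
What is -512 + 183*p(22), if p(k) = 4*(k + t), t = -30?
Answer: -6368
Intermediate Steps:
p(k) = -120 + 4*k (p(k) = 4*(k - 30) = 4*(-30 + k) = -120 + 4*k)
-512 + 183*p(22) = -512 + 183*(-120 + 4*22) = -512 + 183*(-120 + 88) = -512 + 183*(-32) = -512 - 5856 = -6368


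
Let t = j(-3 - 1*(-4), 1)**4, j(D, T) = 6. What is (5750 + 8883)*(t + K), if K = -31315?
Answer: -439268027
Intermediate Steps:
t = 1296 (t = 6**4 = 1296)
(5750 + 8883)*(t + K) = (5750 + 8883)*(1296 - 31315) = 14633*(-30019) = -439268027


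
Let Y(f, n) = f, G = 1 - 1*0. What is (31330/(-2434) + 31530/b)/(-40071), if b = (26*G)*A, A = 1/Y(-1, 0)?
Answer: 19389650/633963291 ≈ 0.030585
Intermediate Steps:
G = 1 (G = 1 + 0 = 1)
A = -1 (A = 1/(-1) = -1)
b = -26 (b = (26*1)*(-1) = 26*(-1) = -26)
(31330/(-2434) + 31530/b)/(-40071) = (31330/(-2434) + 31530/(-26))/(-40071) = (31330*(-1/2434) + 31530*(-1/26))*(-1/40071) = (-15665/1217 - 15765/13)*(-1/40071) = -19389650/15821*(-1/40071) = 19389650/633963291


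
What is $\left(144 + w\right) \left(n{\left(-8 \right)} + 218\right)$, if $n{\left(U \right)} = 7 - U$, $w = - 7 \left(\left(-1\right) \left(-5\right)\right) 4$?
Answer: $932$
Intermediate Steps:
$w = -140$ ($w = \left(-7\right) 5 \cdot 4 = \left(-35\right) 4 = -140$)
$\left(144 + w\right) \left(n{\left(-8 \right)} + 218\right) = \left(144 - 140\right) \left(\left(7 - -8\right) + 218\right) = 4 \left(\left(7 + 8\right) + 218\right) = 4 \left(15 + 218\right) = 4 \cdot 233 = 932$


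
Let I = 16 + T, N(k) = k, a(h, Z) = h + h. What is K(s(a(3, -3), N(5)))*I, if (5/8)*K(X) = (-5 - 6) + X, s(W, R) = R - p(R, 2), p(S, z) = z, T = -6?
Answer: -128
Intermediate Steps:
a(h, Z) = 2*h
s(W, R) = -2 + R (s(W, R) = R - 1*2 = R - 2 = -2 + R)
K(X) = -88/5 + 8*X/5 (K(X) = 8*((-5 - 6) + X)/5 = 8*(-11 + X)/5 = -88/5 + 8*X/5)
I = 10 (I = 16 - 6 = 10)
K(s(a(3, -3), N(5)))*I = (-88/5 + 8*(-2 + 5)/5)*10 = (-88/5 + (8/5)*3)*10 = (-88/5 + 24/5)*10 = -64/5*10 = -128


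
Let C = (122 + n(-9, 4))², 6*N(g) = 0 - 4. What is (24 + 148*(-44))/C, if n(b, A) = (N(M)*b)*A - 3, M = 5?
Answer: -6488/20449 ≈ -0.31728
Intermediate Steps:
N(g) = -⅔ (N(g) = (0 - 4)/6 = (⅙)*(-4) = -⅔)
n(b, A) = -3 - 2*A*b/3 (n(b, A) = (-2*b/3)*A - 3 = -2*A*b/3 - 3 = -3 - 2*A*b/3)
C = 20449 (C = (122 + (-3 - ⅔*4*(-9)))² = (122 + (-3 + 24))² = (122 + 21)² = 143² = 20449)
(24 + 148*(-44))/C = (24 + 148*(-44))/20449 = (24 - 6512)*(1/20449) = -6488*1/20449 = -6488/20449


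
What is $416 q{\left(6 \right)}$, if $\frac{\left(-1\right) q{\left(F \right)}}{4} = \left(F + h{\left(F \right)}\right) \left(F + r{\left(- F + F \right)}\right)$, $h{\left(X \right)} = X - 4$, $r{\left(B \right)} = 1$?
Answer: $-93184$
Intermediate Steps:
$h{\left(X \right)} = -4 + X$
$q{\left(F \right)} = - 4 \left(1 + F\right) \left(-4 + 2 F\right)$ ($q{\left(F \right)} = - 4 \left(F + \left(-4 + F\right)\right) \left(F + 1\right) = - 4 \left(-4 + 2 F\right) \left(1 + F\right) = - 4 \left(1 + F\right) \left(-4 + 2 F\right)$)
$416 q{\left(6 \right)} = 416 \left(16 - 8 \cdot 6^{2} + 8 \cdot 6\right) = 416 \left(16 - 288 + 48\right) = 416 \left(-224\right) = -93184$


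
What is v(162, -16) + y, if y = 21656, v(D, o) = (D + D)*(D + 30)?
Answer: 83864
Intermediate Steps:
v(D, o) = 2*D*(30 + D) (v(D, o) = (2*D)*(30 + D) = 2*D*(30 + D))
v(162, -16) + y = 2*162*(30 + 162) + 21656 = 2*162*192 + 21656 = 62208 + 21656 = 83864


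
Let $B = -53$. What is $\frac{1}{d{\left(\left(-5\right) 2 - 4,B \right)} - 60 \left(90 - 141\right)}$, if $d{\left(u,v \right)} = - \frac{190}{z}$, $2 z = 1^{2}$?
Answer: $\frac{1}{2680} \approx 0.00037313$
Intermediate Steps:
$z = \frac{1}{2}$ ($z = \frac{1^{2}}{2} = \frac{1}{2} \cdot 1 = \frac{1}{2} \approx 0.5$)
$d{\left(u,v \right)} = -380$ ($d{\left(u,v \right)} = - 190 \frac{1}{\frac{1}{2}} = \left(-190\right) 2 = -380$)
$\frac{1}{d{\left(\left(-5\right) 2 - 4,B \right)} - 60 \left(90 - 141\right)} = \frac{1}{-380 - 60 \left(90 - 141\right)} = \frac{1}{-380 - -3060} = \frac{1}{-380 + 3060} = \frac{1}{2680}$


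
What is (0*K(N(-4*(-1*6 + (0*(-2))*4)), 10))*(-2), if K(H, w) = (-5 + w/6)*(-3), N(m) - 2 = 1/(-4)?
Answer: 0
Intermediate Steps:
N(m) = 7/4 (N(m) = 2 + 1/(-4) = 2 - ¼ = 7/4)
K(H, w) = 15 - w/2 (K(H, w) = (-5 + w*(⅙))*(-3) = (-5 + w/6)*(-3) = 15 - w/2)
(0*K(N(-4*(-1*6 + (0*(-2))*4)), 10))*(-2) = (0*(15 - ½*10))*(-2) = (0*(15 - 5))*(-2) = (0*10)*(-2) = 0*(-2) = 0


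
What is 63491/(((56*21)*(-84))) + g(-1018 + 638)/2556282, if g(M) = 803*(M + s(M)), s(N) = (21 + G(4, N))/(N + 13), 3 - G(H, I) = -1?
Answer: -11771479353379/15445792053216 ≈ -0.76212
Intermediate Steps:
G(H, I) = 4 (G(H, I) = 3 - 1*(-1) = 3 + 1 = 4)
s(N) = 25/(13 + N) (s(N) = (21 + 4)/(N + 13) = 25/(13 + N))
g(M) = 803*M + 20075/(13 + M) (g(M) = 803*(M + 25/(13 + M)) = 803*M + 20075/(13 + M))
63491/(((56*21)*(-84))) + g(-1018 + 638)/2556282 = 63491/(((56*21)*(-84))) + (803*(25 + (-1018 + 638)*(13 + (-1018 + 638)))/(13 + (-1018 + 638)))/2556282 = 63491/((1176*(-84))) + (803*(25 - 380*(13 - 380))/(13 - 380))*(1/2556282) = 63491/(-98784) + (803*(25 - 380*(-367))/(-367))*(1/2556282) = 63491*(-1/98784) + (803*(-1/367)*(25 + 139460))*(1/2556282) = -63491/98784 + (803*(-1/367)*139485)*(1/2556282) = -63491/98784 - 112006455/367*1/2556282 = -63491/98784 - 37335485/312718498 = -11771479353379/15445792053216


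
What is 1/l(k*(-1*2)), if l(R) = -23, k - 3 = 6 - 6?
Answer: -1/23 ≈ -0.043478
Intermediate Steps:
k = 3 (k = 3 + (6 - 6) = 3 + 0 = 3)
1/l(k*(-1*2)) = 1/(-23) = -1/23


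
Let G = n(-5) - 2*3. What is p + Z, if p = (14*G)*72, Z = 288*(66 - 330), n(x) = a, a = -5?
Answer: -87120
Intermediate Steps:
n(x) = -5
Z = -76032 (Z = 288*(-264) = -76032)
G = -11 (G = -5 - 2*3 = -5 - 6 = -11)
p = -11088 (p = (14*(-11))*72 = -154*72 = -11088)
p + Z = -11088 - 76032 = -87120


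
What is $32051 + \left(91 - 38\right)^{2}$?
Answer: $34860$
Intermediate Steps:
$32051 + \left(91 - 38\right)^{2} = 32051 + 53^{2} = 32051 + 2809 = 34860$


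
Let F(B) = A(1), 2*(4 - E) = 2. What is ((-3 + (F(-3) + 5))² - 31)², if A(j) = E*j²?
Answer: 36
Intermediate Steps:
E = 3 (E = 4 - ½*2 = 4 - 1 = 3)
A(j) = 3*j²
F(B) = 3 (F(B) = 3*1² = 3*1 = 3)
((-3 + (F(-3) + 5))² - 31)² = ((-3 + (3 + 5))² - 31)² = ((-3 + 8)² - 31)² = (5² - 31)² = (25 - 31)² = (-6)² = 36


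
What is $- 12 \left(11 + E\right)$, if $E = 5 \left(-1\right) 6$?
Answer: $228$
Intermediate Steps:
$E = -30$ ($E = \left(-5\right) 6 = -30$)
$- 12 \left(11 + E\right) = - 12 \left(11 - 30\right) = \left(-12\right) \left(-19\right) = 228$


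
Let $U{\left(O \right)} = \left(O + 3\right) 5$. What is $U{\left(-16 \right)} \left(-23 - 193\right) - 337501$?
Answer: $-323461$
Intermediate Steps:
$U{\left(O \right)} = 15 + 5 O$ ($U{\left(O \right)} = \left(3 + O\right) 5 = 15 + 5 O$)
$U{\left(-16 \right)} \left(-23 - 193\right) - 337501 = \left(15 + 5 \left(-16\right)\right) \left(-23 - 193\right) - 337501 = \left(15 - 80\right) \left(-216\right) - 337501 = \left(-65\right) \left(-216\right) - 337501 = 14040 - 337501 = -323461$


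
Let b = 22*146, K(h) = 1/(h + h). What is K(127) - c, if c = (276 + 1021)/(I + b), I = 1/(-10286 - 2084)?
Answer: -4035415621/10092039506 ≈ -0.39986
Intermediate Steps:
K(h) = 1/(2*h)
I = -1/12370 (I = 1/(-12370) = -1/12370 ≈ -8.0841e-5)
b = 3212
c = 16043890/39732439 (c = (276 + 1021)/(-1/12370 + 3212) = 1297/(39732439/12370) = 1297*(12370/39732439) = 16043890/39732439 ≈ 0.40380)
K(127) - c = (1/2)/127 - 1*16043890/39732439 = (1/2)*(1/127) - 16043890/39732439 = 1/254 - 16043890/39732439 = -4035415621/10092039506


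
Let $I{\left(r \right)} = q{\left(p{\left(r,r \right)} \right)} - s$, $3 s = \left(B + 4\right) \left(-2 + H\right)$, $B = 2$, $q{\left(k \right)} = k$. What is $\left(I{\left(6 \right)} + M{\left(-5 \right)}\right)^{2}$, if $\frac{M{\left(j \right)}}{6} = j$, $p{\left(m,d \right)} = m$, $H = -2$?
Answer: $256$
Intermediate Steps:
$M{\left(j \right)} = 6 j$
$s = -8$ ($s = \frac{\left(2 + 4\right) \left(-2 - 2\right)}{3} = \frac{6 \left(-4\right)}{3} = \frac{1}{3} \left(-24\right) = -8$)
$I{\left(r \right)} = 8 + r$ ($I{\left(r \right)} = r - -8 = r + 8 = 8 + r$)
$\left(I{\left(6 \right)} + M{\left(-5 \right)}\right)^{2} = \left(\left(8 + 6\right) + 6 \left(-5\right)\right)^{2} = \left(14 - 30\right)^{2} = \left(-16\right)^{2} = 256$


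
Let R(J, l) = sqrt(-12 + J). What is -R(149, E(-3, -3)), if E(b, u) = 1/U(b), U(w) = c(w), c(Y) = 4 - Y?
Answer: -sqrt(137) ≈ -11.705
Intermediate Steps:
U(w) = 4 - w
E(b, u) = 1/(4 - b)
-R(149, E(-3, -3)) = -sqrt(-12 + 149) = -sqrt(137)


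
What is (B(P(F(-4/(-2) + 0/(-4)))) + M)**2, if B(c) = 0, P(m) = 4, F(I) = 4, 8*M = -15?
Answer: 225/64 ≈ 3.5156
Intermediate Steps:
M = -15/8 (M = (1/8)*(-15) = -15/8 ≈ -1.8750)
(B(P(F(-4/(-2) + 0/(-4)))) + M)**2 = (0 - 15/8)**2 = (-15/8)**2 = 225/64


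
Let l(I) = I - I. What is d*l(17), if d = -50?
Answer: 0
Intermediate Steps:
l(I) = 0
d*l(17) = -50*0 = 0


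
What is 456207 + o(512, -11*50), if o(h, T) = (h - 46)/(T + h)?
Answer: 8667700/19 ≈ 4.5619e+5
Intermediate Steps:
o(h, T) = (-46 + h)/(T + h)
456207 + o(512, -11*50) = 456207 + (-46 + 512)/(-11*50 + 512) = 456207 + 466/(-550 + 512) = 456207 + 466/(-38) = 456207 - 1/38*466 = 456207 - 233/19 = 8667700/19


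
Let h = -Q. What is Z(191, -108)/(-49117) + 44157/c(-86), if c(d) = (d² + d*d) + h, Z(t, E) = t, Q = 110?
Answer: 722018369/240378598 ≈ 3.0037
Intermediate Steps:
h = -110 (h = -1*110 = -110)
c(d) = -110 + 2*d² (c(d) = (d² + d*d) - 110 = (d² + d²) - 110 = 2*d² - 110 = -110 + 2*d²)
Z(191, -108)/(-49117) + 44157/c(-86) = 191/(-49117) + 44157/(-110 + 2*(-86)²) = 191*(-1/49117) + 44157/(-110 + 2*7396) = -191/49117 + 44157/(-110 + 14792) = -191/49117 + 44157/14682 = -191/49117 + 44157*(1/14682) = -191/49117 + 14719/4894 = 722018369/240378598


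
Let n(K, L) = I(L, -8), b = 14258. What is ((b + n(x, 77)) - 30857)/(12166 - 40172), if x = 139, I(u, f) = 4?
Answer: 16595/28006 ≈ 0.59255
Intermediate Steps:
n(K, L) = 4
((b + n(x, 77)) - 30857)/(12166 - 40172) = ((14258 + 4) - 30857)/(12166 - 40172) = (14262 - 30857)/(-28006) = -16595*(-1/28006) = 16595/28006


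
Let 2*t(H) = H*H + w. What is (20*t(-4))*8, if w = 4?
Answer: 1600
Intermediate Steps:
t(H) = 2 + H**2/2 (t(H) = (H*H + 4)/2 = (H**2 + 4)/2 = (4 + H**2)/2 = 2 + H**2/2)
(20*t(-4))*8 = (20*(2 + (1/2)*(-4)**2))*8 = (20*(2 + (1/2)*16))*8 = (20*(2 + 8))*8 = (20*10)*8 = 200*8 = 1600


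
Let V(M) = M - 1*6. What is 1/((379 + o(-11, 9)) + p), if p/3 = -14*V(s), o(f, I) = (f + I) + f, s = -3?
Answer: 1/744 ≈ 0.0013441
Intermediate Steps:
V(M) = -6 + M (V(M) = M - 6 = -6 + M)
o(f, I) = I + 2*f (o(f, I) = (I + f) + f = I + 2*f)
p = 378 (p = 3*(-14*(-6 - 3)) = 3*(-14*(-9)) = 3*126 = 378)
1/((379 + o(-11, 9)) + p) = 1/((379 + (9 + 2*(-11))) + 378) = 1/((379 + (9 - 22)) + 378) = 1/((379 - 13) + 378) = 1/(366 + 378) = 1/744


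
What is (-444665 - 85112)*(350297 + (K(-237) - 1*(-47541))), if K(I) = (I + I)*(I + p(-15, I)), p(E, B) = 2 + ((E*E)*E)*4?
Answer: -3659820305156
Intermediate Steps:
p(E, B) = 2 + 4*E**3 (p(E, B) = 2 + (E**2*E)*4 = 2 + E**3*4 = 2 + 4*E**3)
K(I) = 2*I*(-13498 + I) (K(I) = (I + I)*(I + (2 + 4*(-15)**3)) = (2*I)*(I + (2 + 4*(-3375))) = (2*I)*(I + (2 - 13500)) = (2*I)*(I - 13498) = (2*I)*(-13498 + I) = 2*I*(-13498 + I))
(-444665 - 85112)*(350297 + (K(-237) - 1*(-47541))) = (-444665 - 85112)*(350297 + (2*(-237)*(-13498 - 237) - 1*(-47541))) = -529777*(350297 + (2*(-237)*(-13735) + 47541)) = -529777*(350297 + (6510390 + 47541)) = -529777*(350297 + 6557931) = -529777*6908228 = -3659820305156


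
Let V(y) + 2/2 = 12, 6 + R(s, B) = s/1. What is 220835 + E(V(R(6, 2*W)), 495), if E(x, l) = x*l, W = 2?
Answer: 226280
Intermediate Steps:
R(s, B) = -6 + s (R(s, B) = -6 + s/1 = -6 + s*1 = -6 + s)
V(y) = 11 (V(y) = -1 + 12 = 11)
E(x, l) = l*x
220835 + E(V(R(6, 2*W)), 495) = 220835 + 495*11 = 220835 + 5445 = 226280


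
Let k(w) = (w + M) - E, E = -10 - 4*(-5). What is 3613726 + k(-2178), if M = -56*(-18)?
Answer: 3612546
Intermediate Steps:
M = 1008
E = 10 (E = -10 + 20 = 10)
k(w) = 998 + w (k(w) = (w + 1008) - 1*10 = (1008 + w) - 10 = 998 + w)
3613726 + k(-2178) = 3613726 + (998 - 2178) = 3613726 - 1180 = 3612546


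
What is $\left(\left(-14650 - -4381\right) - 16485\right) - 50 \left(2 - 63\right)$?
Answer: $-23704$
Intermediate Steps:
$\left(\left(-14650 - -4381\right) - 16485\right) - 50 \left(2 - 63\right) = \left(\left(-14650 + 4381\right) - 16485\right) - 50 \left(2 - 63\right) = \left(-10269 - 16485\right) - 50 \left(2 - 63\right) = -26754 - -3050 = -26754 + 3050 = -23704$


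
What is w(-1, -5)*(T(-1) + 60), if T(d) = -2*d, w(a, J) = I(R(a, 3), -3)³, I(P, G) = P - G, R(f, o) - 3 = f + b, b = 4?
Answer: 45198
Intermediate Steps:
R(f, o) = 7 + f (R(f, o) = 3 + (f + 4) = 3 + (4 + f) = 7 + f)
w(a, J) = (10 + a)³ (w(a, J) = ((7 + a) - 1*(-3))³ = ((7 + a) + 3)³ = (10 + a)³)
w(-1, -5)*(T(-1) + 60) = (10 - 1)³*(-2*(-1) + 60) = 9³*(2 + 60) = 729*62 = 45198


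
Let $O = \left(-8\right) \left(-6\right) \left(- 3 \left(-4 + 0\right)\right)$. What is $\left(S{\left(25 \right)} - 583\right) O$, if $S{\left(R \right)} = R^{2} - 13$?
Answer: $16704$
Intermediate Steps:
$S{\left(R \right)} = -13 + R^{2}$ ($S{\left(R \right)} = R^{2} - 13 = -13 + R^{2}$)
$O = 576$ ($O = 48 \left(\left(-3\right) \left(-4\right)\right) = 48 \cdot 12 = 576$)
$\left(S{\left(25 \right)} - 583\right) O = \left(\left(-13 + 25^{2}\right) - 583\right) 576 = \left(\left(-13 + 625\right) - 583\right) 576 = \left(612 - 583\right) 576 = 29 \cdot 576 = 16704$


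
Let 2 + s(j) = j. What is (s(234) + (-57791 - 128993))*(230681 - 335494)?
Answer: 19553074776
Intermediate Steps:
s(j) = -2 + j
(s(234) + (-57791 - 128993))*(230681 - 335494) = ((-2 + 234) + (-57791 - 128993))*(230681 - 335494) = (232 - 186784)*(-104813) = -186552*(-104813) = 19553074776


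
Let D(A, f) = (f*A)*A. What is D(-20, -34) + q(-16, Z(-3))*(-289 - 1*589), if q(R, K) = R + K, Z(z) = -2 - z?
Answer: -430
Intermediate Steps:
D(A, f) = f*A² (D(A, f) = (A*f)*A = f*A²)
q(R, K) = K + R
D(-20, -34) + q(-16, Z(-3))*(-289 - 1*589) = -34*(-20)² + ((-2 - 1*(-3)) - 16)*(-289 - 1*589) = -34*400 + ((-2 + 3) - 16)*(-289 - 589) = -13600 + (1 - 16)*(-878) = -13600 - 15*(-878) = -13600 + 13170 = -430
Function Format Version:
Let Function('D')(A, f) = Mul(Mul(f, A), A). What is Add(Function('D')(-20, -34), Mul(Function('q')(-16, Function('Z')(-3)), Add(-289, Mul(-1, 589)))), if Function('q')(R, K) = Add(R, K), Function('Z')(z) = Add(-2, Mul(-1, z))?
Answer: -430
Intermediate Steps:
Function('D')(A, f) = Mul(f, Pow(A, 2)) (Function('D')(A, f) = Mul(Mul(A, f), A) = Mul(f, Pow(A, 2)))
Function('q')(R, K) = Add(K, R)
Add(Function('D')(-20, -34), Mul(Function('q')(-16, Function('Z')(-3)), Add(-289, Mul(-1, 589)))) = Add(Mul(-34, Pow(-20, 2)), Mul(Add(Add(-2, Mul(-1, -3)), -16), Add(-289, Mul(-1, 589)))) = Add(Mul(-34, 400), Mul(Add(Add(-2, 3), -16), Add(-289, -589))) = Add(-13600, Mul(Add(1, -16), -878)) = Add(-13600, Mul(-15, -878)) = Add(-13600, 13170) = -430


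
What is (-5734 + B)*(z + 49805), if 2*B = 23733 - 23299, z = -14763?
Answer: -193326714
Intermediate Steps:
B = 217 (B = (23733 - 23299)/2 = (½)*434 = 217)
(-5734 + B)*(z + 49805) = (-5734 + 217)*(-14763 + 49805) = -5517*35042 = -193326714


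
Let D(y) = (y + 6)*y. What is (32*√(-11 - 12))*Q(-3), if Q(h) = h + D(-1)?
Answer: -256*I*√23 ≈ -1227.7*I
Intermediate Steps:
D(y) = y*(6 + y) (D(y) = (6 + y)*y = y*(6 + y))
Q(h) = -5 + h (Q(h) = h - (6 - 1) = h - 1*5 = h - 5 = -5 + h)
(32*√(-11 - 12))*Q(-3) = (32*√(-11 - 12))*(-5 - 3) = (32*√(-23))*(-8) = (32*(I*√23))*(-8) = (32*I*√23)*(-8) = -256*I*√23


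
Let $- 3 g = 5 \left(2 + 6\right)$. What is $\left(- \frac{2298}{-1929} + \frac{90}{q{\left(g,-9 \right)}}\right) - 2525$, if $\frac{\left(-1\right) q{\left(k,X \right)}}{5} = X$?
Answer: $- \frac{1621523}{643} \approx -2521.8$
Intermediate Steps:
$g = - \frac{40}{3}$ ($g = - \frac{5 \left(2 + 6\right)}{3} = - \frac{5 \cdot 8}{3} = \left(- \frac{1}{3}\right) 40 = - \frac{40}{3} \approx -13.333$)
$q{\left(k,X \right)} = - 5 X$
$\left(- \frac{2298}{-1929} + \frac{90}{q{\left(g,-9 \right)}}\right) - 2525 = \left(- \frac{2298}{-1929} + \frac{90}{\left(-5\right) \left(-9\right)}\right) - 2525 = \left(\left(-2298\right) \left(- \frac{1}{1929}\right) + \frac{90}{45}\right) - 2525 = \left(\frac{766}{643} + 90 \cdot \frac{1}{45}\right) - 2525 = \left(\frac{766}{643} + 2\right) - 2525 = \frac{2052}{643} - 2525 = - \frac{1621523}{643}$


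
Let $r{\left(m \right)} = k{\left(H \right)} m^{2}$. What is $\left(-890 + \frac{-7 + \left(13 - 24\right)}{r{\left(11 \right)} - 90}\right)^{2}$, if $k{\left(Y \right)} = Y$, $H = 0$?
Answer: $\frac{19793601}{25} \approx 7.9174 \cdot 10^{5}$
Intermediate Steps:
$r{\left(m \right)} = 0$ ($r{\left(m \right)} = 0 m^{2} = 0$)
$\left(-890 + \frac{-7 + \left(13 - 24\right)}{r{\left(11 \right)} - 90}\right)^{2} = \left(-890 + \frac{-7 + \left(13 - 24\right)}{0 - 90}\right)^{2} = \left(-890 + \frac{-7 + \left(13 - 24\right)}{-90}\right)^{2} = \left(-890 + \left(-7 - 11\right) \left(- \frac{1}{90}\right)\right)^{2} = \left(-890 - - \frac{1}{5}\right)^{2} = \left(-890 + \frac{1}{5}\right)^{2} = \left(- \frac{4449}{5}\right)^{2} = \frac{19793601}{25}$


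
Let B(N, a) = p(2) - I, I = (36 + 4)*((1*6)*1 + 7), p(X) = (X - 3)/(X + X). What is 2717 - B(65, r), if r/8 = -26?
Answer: 12949/4 ≈ 3237.3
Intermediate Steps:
r = -208 (r = 8*(-26) = -208)
p(X) = (-3 + X)/(2*X) (p(X) = (-3 + X)/((2*X)) = (-3 + X)*(1/(2*X)) = (-3 + X)/(2*X))
I = 520 (I = 40*(6*1 + 7) = 40*(6 + 7) = 40*13 = 520)
B(N, a) = -2081/4 (B(N, a) = (½)*(-3 + 2)/2 - 1*520 = (½)*(½)*(-1) - 520 = -¼ - 520 = -2081/4)
2717 - B(65, r) = 2717 - 1*(-2081/4) = 2717 + 2081/4 = 12949/4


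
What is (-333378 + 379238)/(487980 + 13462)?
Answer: 22930/250721 ≈ 0.091456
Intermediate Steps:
(-333378 + 379238)/(487980 + 13462) = 45860/501442 = 45860*(1/501442) = 22930/250721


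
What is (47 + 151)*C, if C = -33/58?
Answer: -3267/29 ≈ -112.66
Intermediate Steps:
C = -33/58 (C = -33*1/58 = -33/58 ≈ -0.56897)
(47 + 151)*C = (47 + 151)*(-33/58) = 198*(-33/58) = -3267/29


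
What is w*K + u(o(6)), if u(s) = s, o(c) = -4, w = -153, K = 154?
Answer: -23566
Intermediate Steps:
w*K + u(o(6)) = -153*154 - 4 = -23562 - 4 = -23566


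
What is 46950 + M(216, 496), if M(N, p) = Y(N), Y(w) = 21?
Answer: 46971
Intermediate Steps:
M(N, p) = 21
46950 + M(216, 496) = 46950 + 21 = 46971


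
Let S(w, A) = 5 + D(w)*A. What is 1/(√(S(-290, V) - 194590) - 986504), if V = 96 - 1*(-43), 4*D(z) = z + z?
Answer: -246626/243297589189 - 3*I*√5965/486595178378 ≈ -1.0137e-6 - 4.7617e-10*I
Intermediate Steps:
D(z) = z/2 (D(z) = (z + z)/4 = (2*z)/4 = z/2)
V = 139 (V = 96 + 43 = 139)
S(w, A) = 5 + A*w/2 (S(w, A) = 5 + (w/2)*A = 5 + A*w/2)
1/(√(S(-290, V) - 194590) - 986504) = 1/(√((5 + (½)*139*(-290)) - 194590) - 986504) = 1/(√((5 - 20155) - 194590) - 986504) = 1/(√(-20150 - 194590) - 986504) = 1/(√(-214740) - 986504) = 1/(6*I*√5965 - 986504) = 1/(-986504 + 6*I*√5965)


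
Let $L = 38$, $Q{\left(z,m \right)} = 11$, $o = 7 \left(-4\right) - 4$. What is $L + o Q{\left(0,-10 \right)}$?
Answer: $-314$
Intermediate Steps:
$o = -32$ ($o = -28 - 4 = -32$)
$L + o Q{\left(0,-10 \right)} = 38 - 352 = -314$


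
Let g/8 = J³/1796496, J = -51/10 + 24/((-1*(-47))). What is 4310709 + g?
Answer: 33500963126565723369/7771566842000 ≈ 4.3107e+6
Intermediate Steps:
J = -2157/470 (J = -51*⅒ + 24/47 = -51/10 + 24*(1/47) = -51/10 + 24/47 = -2157/470 ≈ -4.5894)
g = -3345254631/7771566842000 (g = 8*((-2157/470)³/1796496) = 8*(-10035763893/103823000*1/1796496) = 8*(-3345254631/62172534736000) = -3345254631/7771566842000 ≈ -0.00043045)
4310709 + g = 4310709 - 3345254631/7771566842000 = 33500963126565723369/7771566842000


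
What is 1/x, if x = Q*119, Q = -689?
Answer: -1/81991 ≈ -1.2196e-5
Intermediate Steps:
x = -81991 (x = -689*119 = -81991)
1/x = 1/(-81991) = -1/81991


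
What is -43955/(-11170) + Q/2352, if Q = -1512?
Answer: 25742/7819 ≈ 3.2922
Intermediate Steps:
-43955/(-11170) + Q/2352 = -43955/(-11170) - 1512/2352 = -43955*(-1/11170) - 1512*1/2352 = 8791/2234 - 9/14 = 25742/7819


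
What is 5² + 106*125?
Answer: 13275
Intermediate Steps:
5² + 106*125 = 25 + 13250 = 13275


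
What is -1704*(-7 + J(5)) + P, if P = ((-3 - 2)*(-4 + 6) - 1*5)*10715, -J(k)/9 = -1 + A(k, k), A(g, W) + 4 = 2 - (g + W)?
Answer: -348165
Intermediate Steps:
A(g, W) = -2 - W - g (A(g, W) = -4 + (2 - (g + W)) = -4 + (2 - (W + g)) = -4 + (2 + (-W - g)) = -4 + (2 - W - g) = -2 - W - g)
J(k) = 27 + 18*k (J(k) = -9*(-1 + (-2 - k - k)) = -9*(-1 + (-2 - 2*k)) = -9*(-3 - 2*k) = 27 + 18*k)
P = -160725 (P = (-5*2 - 5)*10715 = (-10 - 5)*10715 = -15*10715 = -160725)
-1704*(-7 + J(5)) + P = -1704*(-7 + (27 + 18*5)) - 160725 = -1704*(-7 + (27 + 90)) - 160725 = -1704*(-7 + 117) - 160725 = -1704*110 - 160725 = -187440 - 160725 = -348165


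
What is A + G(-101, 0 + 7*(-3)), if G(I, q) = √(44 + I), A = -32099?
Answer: -32099 + I*√57 ≈ -32099.0 + 7.5498*I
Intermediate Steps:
A + G(-101, 0 + 7*(-3)) = -32099 + √(44 - 101) = -32099 + √(-57) = -32099 + I*√57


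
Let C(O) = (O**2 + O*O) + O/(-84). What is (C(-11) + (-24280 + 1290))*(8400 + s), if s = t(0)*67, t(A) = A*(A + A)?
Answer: -191082100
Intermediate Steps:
t(A) = 2*A**2 (t(A) = A*(2*A) = 2*A**2)
C(O) = 2*O**2 - O/84 (C(O) = (O**2 + O**2) + O*(-1/84) = 2*O**2 - O/84)
s = 0 (s = (2*0**2)*67 = (2*0)*67 = 0*67 = 0)
(C(-11) + (-24280 + 1290))*(8400 + s) = ((1/84)*(-11)*(-1 + 168*(-11)) + (-24280 + 1290))*(8400 + 0) = ((1/84)*(-11)*(-1 - 1848) - 22990)*8400 = ((1/84)*(-11)*(-1849) - 22990)*8400 = (20339/84 - 22990)*8400 = -1910821/84*8400 = -191082100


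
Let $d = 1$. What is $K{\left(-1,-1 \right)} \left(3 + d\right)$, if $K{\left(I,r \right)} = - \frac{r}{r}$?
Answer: $-4$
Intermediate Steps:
$K{\left(I,r \right)} = -1$ ($K{\left(I,r \right)} = \left(-1\right) 1 = -1$)
$K{\left(-1,-1 \right)} \left(3 + d\right) = - (3 + 1) = \left(-1\right) 4 = -4$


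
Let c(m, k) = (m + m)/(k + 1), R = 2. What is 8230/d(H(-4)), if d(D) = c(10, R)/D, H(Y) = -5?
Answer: -12345/2 ≈ -6172.5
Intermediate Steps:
c(m, k) = 2*m/(1 + k) (c(m, k) = (2*m)/(1 + k) = 2*m/(1 + k))
d(D) = 20/(3*D) (d(D) = (2*10/(1 + 2))/D = (2*10/3)/D = (2*10*(⅓))/D = 20/(3*D))
8230/d(H(-4)) = 8230/(((20/3)/(-5))) = 8230/(((20/3)*(-⅕))) = 8230/(-4/3) = 8230*(-¾) = -12345/2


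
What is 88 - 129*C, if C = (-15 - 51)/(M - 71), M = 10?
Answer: -3146/61 ≈ -51.574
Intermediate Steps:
C = 66/61 (C = (-15 - 51)/(10 - 71) = -66/(-61) = -66*(-1/61) = 66/61 ≈ 1.0820)
88 - 129*C = 88 - 129*66/61 = 88 - 8514/61 = -3146/61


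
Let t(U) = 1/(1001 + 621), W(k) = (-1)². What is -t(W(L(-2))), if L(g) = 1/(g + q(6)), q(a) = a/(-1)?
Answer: -1/1622 ≈ -0.00061652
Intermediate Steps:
q(a) = -a (q(a) = a*(-1) = -a)
L(g) = 1/(-6 + g) (L(g) = 1/(g - 1*6) = 1/(g - 6) = 1/(-6 + g))
W(k) = 1
t(U) = 1/1622
-t(W(L(-2))) = -1*1/1622 = -1/1622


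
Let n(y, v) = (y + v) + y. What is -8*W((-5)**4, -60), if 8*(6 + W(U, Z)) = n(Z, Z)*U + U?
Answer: 111923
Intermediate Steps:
n(y, v) = v + 2*y (n(y, v) = (v + y) + y = v + 2*y)
W(U, Z) = -6 + U/8 + 3*U*Z/8 (W(U, Z) = -6 + ((Z + 2*Z)*U + U)/8 = -6 + ((3*Z)*U + U)/8 = -6 + (3*U*Z + U)/8 = -6 + (U + 3*U*Z)/8 = -6 + (U/8 + 3*U*Z/8) = -6 + U/8 + 3*U*Z/8)
-8*W((-5)**4, -60) = -8*(-6 + (1/8)*(-5)**4 + (3/8)*(-5)**4*(-60)) = -8*(-6 + (1/8)*625 + (3/8)*625*(-60)) = -8*(-6 + 625/8 - 28125/2) = -8*(-111923/8) = 111923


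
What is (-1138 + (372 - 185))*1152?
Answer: -1095552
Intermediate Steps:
(-1138 + (372 - 185))*1152 = (-1138 + 187)*1152 = -951*1152 = -1095552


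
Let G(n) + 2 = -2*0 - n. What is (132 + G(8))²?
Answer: 14884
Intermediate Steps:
G(n) = -2 - n (G(n) = -2 + (-2*0 - n) = -2 + (0 - n) = -2 - n)
(132 + G(8))² = (132 + (-2 - 1*8))² = (132 + (-2 - 8))² = (132 - 10)² = 122² = 14884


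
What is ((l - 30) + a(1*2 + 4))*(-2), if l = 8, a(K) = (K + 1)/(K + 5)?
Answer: 470/11 ≈ 42.727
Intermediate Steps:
a(K) = (1 + K)/(5 + K)
((l - 30) + a(1*2 + 4))*(-2) = ((8 - 30) + (1 + (1*2 + 4))/(5 + (1*2 + 4)))*(-2) = (-22 + (1 + (2 + 4))/(5 + (2 + 4)))*(-2) = (-22 + (1 + 6)/(5 + 6))*(-2) = (-22 + 7/11)*(-2) = -235/11*(-2) = 470/11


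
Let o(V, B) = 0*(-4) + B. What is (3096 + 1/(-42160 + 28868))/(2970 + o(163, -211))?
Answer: 41152031/36672628 ≈ 1.1221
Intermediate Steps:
o(V, B) = B (o(V, B) = 0 + B = B)
(3096 + 1/(-42160 + 28868))/(2970 + o(163, -211)) = (3096 + 1/(-42160 + 28868))/(2970 - 211) = (3096 + 1/(-13292))/2759 = (3096 - 1/13292)*(1/2759) = (41152031/13292)*(1/2759) = 41152031/36672628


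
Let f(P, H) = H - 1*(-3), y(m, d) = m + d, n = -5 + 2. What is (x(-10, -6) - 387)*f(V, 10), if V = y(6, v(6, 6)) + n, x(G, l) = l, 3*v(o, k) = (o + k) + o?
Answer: -5109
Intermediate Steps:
n = -3
v(o, k) = k/3 + 2*o/3 (v(o, k) = ((o + k) + o)/3 = ((k + o) + o)/3 = (k + 2*o)/3 = k/3 + 2*o/3)
y(m, d) = d + m
V = 9 (V = (((1/3)*6 + (2/3)*6) + 6) - 3 = ((2 + 4) + 6) - 3 = (6 + 6) - 3 = 12 - 3 = 9)
f(P, H) = 3 + H (f(P, H) = H + 3 = 3 + H)
(x(-10, -6) - 387)*f(V, 10) = (-6 - 387)*(3 + 10) = -393*13 = -5109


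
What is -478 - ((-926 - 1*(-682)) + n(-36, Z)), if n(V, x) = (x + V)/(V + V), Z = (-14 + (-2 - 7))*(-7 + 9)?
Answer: -8465/36 ≈ -235.14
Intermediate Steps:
Z = -46 (Z = (-14 - 9)*2 = -23*2 = -46)
n(V, x) = (V + x)/(2*V) (n(V, x) = (V + x)/((2*V)) = (V + x)*(1/(2*V)) = (V + x)/(2*V))
-478 - ((-926 - 1*(-682)) + n(-36, Z)) = -478 - ((-926 - 1*(-682)) + (½)*(-36 - 46)/(-36)) = -478 - ((-926 + 682) + (½)*(-1/36)*(-82)) = -478 - (-244 + 41/36) = -478 - 1*(-8743/36) = -478 + 8743/36 = -8465/36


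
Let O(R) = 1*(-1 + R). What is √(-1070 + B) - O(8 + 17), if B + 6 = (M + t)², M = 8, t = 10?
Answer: -24 + 4*I*√47 ≈ -24.0 + 27.423*I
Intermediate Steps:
O(R) = -1 + R
B = 318 (B = -6 + (8 + 10)² = -6 + 18² = -6 + 324 = 318)
√(-1070 + B) - O(8 + 17) = √(-1070 + 318) - (-1 + (8 + 17)) = √(-752) - (-1 + 25) = 4*I*√47 - 1*24 = 4*I*√47 - 24 = -24 + 4*I*√47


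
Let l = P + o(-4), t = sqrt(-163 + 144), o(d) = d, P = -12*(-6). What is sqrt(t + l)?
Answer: sqrt(68 + I*sqrt(19)) ≈ 8.2504 + 0.26416*I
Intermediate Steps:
P = 72
t = I*sqrt(19) (t = sqrt(-19) = I*sqrt(19) ≈ 4.3589*I)
l = 68 (l = 72 - 4 = 68)
sqrt(t + l) = sqrt(I*sqrt(19) + 68) = sqrt(68 + I*sqrt(19))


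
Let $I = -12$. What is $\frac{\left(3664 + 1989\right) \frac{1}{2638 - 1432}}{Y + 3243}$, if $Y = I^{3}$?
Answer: $\frac{5653}{1827090} \approx 0.003094$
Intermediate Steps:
$Y = -1728$ ($Y = \left(-12\right)^{3} = -1728$)
$\frac{\left(3664 + 1989\right) \frac{1}{2638 - 1432}}{Y + 3243} = \frac{\left(3664 + 1989\right) \frac{1}{2638 - 1432}}{-1728 + 3243} = \frac{5653 \cdot \frac{1}{1206}}{1515} = 5653 \cdot \frac{1}{1206} \cdot \frac{1}{1515} = \frac{5653}{1206} \cdot \frac{1}{1515} = \frac{5653}{1827090}$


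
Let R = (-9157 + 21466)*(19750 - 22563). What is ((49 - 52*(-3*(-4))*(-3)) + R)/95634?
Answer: -17311648/47817 ≈ -362.04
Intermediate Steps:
R = -34625217 (R = 12309*(-2813) = -34625217)
((49 - 52*(-3*(-4))*(-3)) + R)/95634 = ((49 - 52*(-3*(-4))*(-3)) - 34625217)/95634 = ((49 - 624*(-3)) - 34625217)*(1/95634) = ((49 - 52*(-36)) - 34625217)*(1/95634) = ((49 + 1872) - 34625217)*(1/95634) = (1921 - 34625217)*(1/95634) = -34623296*1/95634 = -17311648/47817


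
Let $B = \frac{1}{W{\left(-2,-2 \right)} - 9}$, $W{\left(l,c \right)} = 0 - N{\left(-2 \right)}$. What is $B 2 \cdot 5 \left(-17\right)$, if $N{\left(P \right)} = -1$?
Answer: $\frac{85}{4} \approx 21.25$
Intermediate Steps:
$W{\left(l,c \right)} = 1$ ($W{\left(l,c \right)} = 0 - -1 = 0 + 1 = 1$)
$B = - \frac{1}{8}$ ($B = \frac{1}{1 - 9} = \frac{1}{-8} = - \frac{1}{8} \approx -0.125$)
$B 2 \cdot 5 \left(-17\right) = - \frac{2 \cdot 5}{8} \left(-17\right) = \left(- \frac{1}{8}\right) 10 \left(-17\right) = \left(- \frac{5}{4}\right) \left(-17\right) = \frac{85}{4}$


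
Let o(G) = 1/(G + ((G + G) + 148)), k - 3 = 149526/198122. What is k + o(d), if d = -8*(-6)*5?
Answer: 322948189/85984948 ≈ 3.7559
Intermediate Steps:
k = 371946/99061 (k = 3 + 149526/198122 = 3 + 149526*(1/198122) = 3 + 74763/99061 = 371946/99061 ≈ 3.7547)
d = 240 (d = 48*5 = 240)
o(G) = 1/(148 + 3*G) (o(G) = 1/(G + (2*G + 148)) = 1/(G + (148 + 2*G)) = 1/(148 + 3*G))
k + o(d) = 371946/99061 + 1/(148 + 3*240) = 371946/99061 + 1/(148 + 720) = 371946/99061 + 1/868 = 322948189/85984948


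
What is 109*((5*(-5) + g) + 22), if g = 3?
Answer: 0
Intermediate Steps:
109*((5*(-5) + g) + 22) = 109*((5*(-5) + 3) + 22) = 109*((-25 + 3) + 22) = 109*(-22 + 22) = 109*0 = 0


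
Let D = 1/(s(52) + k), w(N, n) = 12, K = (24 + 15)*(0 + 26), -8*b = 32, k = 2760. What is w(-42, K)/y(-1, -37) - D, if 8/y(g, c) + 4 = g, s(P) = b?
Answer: -20671/2756 ≈ -7.5004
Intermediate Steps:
b = -4 (b = -⅛*32 = -4)
s(P) = -4
y(g, c) = 8/(-4 + g)
K = 1014 (K = 39*26 = 1014)
D = 1/2756 (D = 1/(-4 + 2760) = 1/2756 ≈ 0.00036284)
w(-42, K)/y(-1, -37) - D = 12/((8/(-4 - 1))) - 1*1/2756 = 12/((8/(-5))) - 1/2756 = 12/((8*(-⅕))) - 1/2756 = 12/(-8/5) - 1/2756 = 12*(-5/8) - 1/2756 = -15/2 - 1/2756 = -20671/2756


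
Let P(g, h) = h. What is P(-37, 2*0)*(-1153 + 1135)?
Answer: 0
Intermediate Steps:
P(-37, 2*0)*(-1153 + 1135) = (2*0)*(-1153 + 1135) = 0*(-18) = 0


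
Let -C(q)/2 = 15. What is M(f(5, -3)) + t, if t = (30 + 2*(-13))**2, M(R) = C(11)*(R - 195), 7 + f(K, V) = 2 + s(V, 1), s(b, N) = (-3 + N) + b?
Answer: 6166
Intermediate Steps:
C(q) = -30 (C(q) = -2*15 = -30)
s(b, N) = -3 + N + b
f(K, V) = -7 + V (f(K, V) = -7 + (2 + (-3 + 1 + V)) = -7 + (2 + (-2 + V)) = -7 + V)
M(R) = 5850 - 30*R (M(R) = -30*(R - 195) = -30*(-195 + R) = 5850 - 30*R)
t = 16 (t = (30 - 26)**2 = 4**2 = 16)
M(f(5, -3)) + t = (5850 - 30*(-7 - 3)) + 16 = (5850 - 30*(-10)) + 16 = (5850 + 300) + 16 = 6150 + 16 = 6166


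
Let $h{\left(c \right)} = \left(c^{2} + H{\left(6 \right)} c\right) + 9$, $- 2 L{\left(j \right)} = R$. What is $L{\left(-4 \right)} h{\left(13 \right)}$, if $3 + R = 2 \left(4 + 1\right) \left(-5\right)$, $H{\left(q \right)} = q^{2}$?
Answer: $17119$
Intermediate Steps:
$R = -53$ ($R = -3 + 2 \left(4 + 1\right) \left(-5\right) = -3 + 2 \cdot 5 \left(-5\right) = -3 + 10 \left(-5\right) = -3 - 50 = -53$)
$L{\left(j \right)} = \frac{53}{2}$ ($L{\left(j \right)} = \left(- \frac{1}{2}\right) \left(-53\right) = \frac{53}{2}$)
$h{\left(c \right)} = 9 + c^{2} + 36 c$ ($h{\left(c \right)} = \left(c^{2} + 6^{2} c\right) + 9 = \left(c^{2} + 36 c\right) + 9 = 9 + c^{2} + 36 c$)
$L{\left(-4 \right)} h{\left(13 \right)} = \frac{53 \left(9 + 13^{2} + 36 \cdot 13\right)}{2} = \frac{53 \left(9 + 169 + 468\right)}{2} = \frac{53}{2} \cdot 646 = 17119$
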